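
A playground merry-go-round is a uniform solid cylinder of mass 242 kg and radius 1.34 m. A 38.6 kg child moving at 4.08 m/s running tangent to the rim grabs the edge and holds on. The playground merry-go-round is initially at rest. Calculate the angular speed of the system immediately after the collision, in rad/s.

The axle reaction passes through the axle and exerts no torque about it; angular momentum about the axle is conserved through the impact.
I_p = ½(242)(1.34)² = 217.3 kg·m². Taking the sense of the child's angular momentum as positive, L_{child} = m v R = (38.6)(4.08)(1.34) = 211.0 kg·m²/s.
L_i = 0 + 211.0 = 211.0 kg·m²/s.
After sticking, I_f = I_p + m R² = 217.3 + (38.6)(1.34)² = 286.6 kg·m².
ω_f = L_i / I_f = 211.0 / 286.6 = 0.7364 rad/s.

|ω_f| ≈ 0.736 rad/s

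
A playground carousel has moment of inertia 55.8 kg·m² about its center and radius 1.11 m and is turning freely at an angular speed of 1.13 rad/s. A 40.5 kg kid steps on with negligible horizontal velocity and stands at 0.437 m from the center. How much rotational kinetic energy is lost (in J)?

No external torque acts about the center; L_before = L_after.
Added inertia Σmr² = (40.5)(0.437)² = 7.734 kg·m²; I_f = 55.80 + 7.734 = 63.53 kg·m².
ω_f = I_p ω_i / I_f = (55.80)(1.13) / 63.53 = 0.9924 rad/s.
KE_i = ½(55.80)(1.130 rad/s)² = 35.63 J; KE_f = ½(63.53)(0.9924)² = 31.29 J.

energy lost ≈ 4.34 J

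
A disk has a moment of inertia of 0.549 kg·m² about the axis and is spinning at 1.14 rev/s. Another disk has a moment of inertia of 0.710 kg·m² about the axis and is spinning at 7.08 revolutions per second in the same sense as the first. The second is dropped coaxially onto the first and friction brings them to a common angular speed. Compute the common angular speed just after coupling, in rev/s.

|ω_f| ≈ 4.49 rev/s

No external torque acts about the common axis, so total angular momentum is conserved.
Taking A's sense as positive: L = (0.5490)(1.14) + (0.7100)(7.08) = 5.653 kg·m²·rev/s.
Combined I = 0.5490 + 0.7100 = 1.259 kg·m².
ω_f = L / I = 5.653 / 1.259 = 4.490 rev/s.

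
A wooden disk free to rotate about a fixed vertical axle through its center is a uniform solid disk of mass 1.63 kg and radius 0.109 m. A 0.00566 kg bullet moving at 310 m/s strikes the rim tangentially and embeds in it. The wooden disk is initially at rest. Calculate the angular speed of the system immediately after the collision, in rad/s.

About the axle the impulsive forces during the collision are internal, so angular momentum about that axis is conserved.
I_p = ½(1.63)(0.109)² = 0.009683 kg·m². Taking the sense of the bullet's angular momentum as positive, L_{bullet} = m v R = (0.00566)(310)(0.109) = 0.1913 kg·m²/s.
L_i = 0 + 0.1913 = 0.1913 kg·m²/s.
After sticking, I_f = I_p + m R² = 0.009683 + (0.00566)(0.109)² = 0.009750 kg·m².
ω_f = L_i / I_f = 0.1913 / 0.009750 = 19.62 rad/s.

|ω_f| ≈ 19.6 rad/s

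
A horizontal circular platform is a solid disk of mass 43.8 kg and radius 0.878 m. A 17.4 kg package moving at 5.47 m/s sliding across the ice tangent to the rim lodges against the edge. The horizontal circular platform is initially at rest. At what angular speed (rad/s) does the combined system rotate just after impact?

|ω_f| ≈ 2.76 rad/s

The axle reaction passes through the central axle and exerts no torque about it; angular momentum about the central axle is conserved through the impact.
I_p = ½(43.8)(0.878)² = 16.88 kg·m². Taking the sense of the package's angular momentum as positive, L_{package} = m v R = (17.4)(5.47)(0.878) = 83.57 kg·m²/s.
L_i = 0 + 83.57 = 83.57 kg·m²/s.
After sticking, I_f = I_p + m R² = 16.88 + (17.4)(0.878)² = 30.30 kg·m².
ω_f = L_i / I_f = 83.57 / 30.30 = 2.758 rad/s.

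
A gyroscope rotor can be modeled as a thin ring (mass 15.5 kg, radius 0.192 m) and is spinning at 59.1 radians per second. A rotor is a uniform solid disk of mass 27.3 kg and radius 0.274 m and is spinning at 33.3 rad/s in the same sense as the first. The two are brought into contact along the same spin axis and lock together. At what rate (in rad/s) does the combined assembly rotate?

|ω_f| ≈ 42.5 rad/s

The coupling torques are internal; angular momentum about the shared axis is conserved.
Moments of inertia: I_A = (15.5)(0.192)² = 0.5714 kg·m²; I_B = ½(27.3)(0.274)² = 1.025 kg·m².
Taking A's sense as positive: L = (0.5714)(59.1) + (1.025)(33.3) = 67.89 kg·m²·rad/s.
Combined I = 0.5714 + 1.025 = 1.596 kg·m².
ω_f = L / I = 67.89 / 1.596 = 42.54 rad/s.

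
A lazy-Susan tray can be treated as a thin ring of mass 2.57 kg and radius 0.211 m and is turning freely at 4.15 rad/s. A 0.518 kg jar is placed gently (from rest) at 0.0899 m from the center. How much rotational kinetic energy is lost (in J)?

No external torque acts about the center; L_before = L_after.
I_p = (2.57)(0.211)² = 0.1144 kg·m².
Added inertia Σmr² = (0.518)(0.0899)² = 0.004186 kg·m²; I_f = 0.1144 + 0.004186 = 0.1186 kg·m².
ω_f = I_p ω_i / I_f = (0.1144)(4.15) / 0.1186 = 4.004 rad/s.
KE_i = ½(0.1144)(4.150 rad/s)² = 0.9853 J; KE_f = ½(0.1186)(4.004)² = 0.9505 J.

energy lost ≈ 0.0348 J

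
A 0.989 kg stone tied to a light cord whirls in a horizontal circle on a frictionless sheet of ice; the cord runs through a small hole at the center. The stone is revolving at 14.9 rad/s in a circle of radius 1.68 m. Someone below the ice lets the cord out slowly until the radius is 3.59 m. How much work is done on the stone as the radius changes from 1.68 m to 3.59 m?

The constraining force is radial, so m r² ω about the center is conserved.
ω₂ = ω₁ (r₁/r₂)² = (14.9)(1.68/3.59)² = 3.263 rad/s.
W = ΔKE = ½m(v₂² − v₁²) = -242.0 J.

W ≈ -242 J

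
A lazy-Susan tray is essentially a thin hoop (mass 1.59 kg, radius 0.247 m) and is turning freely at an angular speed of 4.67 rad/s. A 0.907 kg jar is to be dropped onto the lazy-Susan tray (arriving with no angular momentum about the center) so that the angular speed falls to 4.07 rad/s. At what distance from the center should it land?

The added mass arrives with no angular momentum about the center, and any external torque about the center is negligible, so the system's angular momentum is conserved.
I_p = (1.59)(0.247)² = 0.09700 kg·m².
I_p ω_i = (I_p + m r²) ω_f ⇒ m r² = I_p(ω_i/ω_f − 1) = 0.09700(4.67/4.07 − 1) = 0.01430 kg·m².
r = √(0.01430/0.907) = 0.1256 m.

r ≈ 0.126 m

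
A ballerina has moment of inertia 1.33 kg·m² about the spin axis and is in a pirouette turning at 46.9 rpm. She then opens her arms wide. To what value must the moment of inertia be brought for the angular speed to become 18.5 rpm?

No external torque acts about the spin axis, so angular momentum is conserved.
I₂ = I₁ω₁ / ω₂ = (1.33)(46.9) / (18.5) = 3.372 kg·m².

I₂ ≈ 3.37 kg·m²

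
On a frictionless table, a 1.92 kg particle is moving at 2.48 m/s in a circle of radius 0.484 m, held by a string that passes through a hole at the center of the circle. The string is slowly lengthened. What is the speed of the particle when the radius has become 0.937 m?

v₂ ≈ 1.28 m/s

The only horizontal force on the mass is along the cord (radial), so it exerts no torque about the hole and angular momentum m v r is conserved.
v₂ = v₁ r₁ / r₂ = (2.48)(0.484) / (0.937) = 1.281 m/s.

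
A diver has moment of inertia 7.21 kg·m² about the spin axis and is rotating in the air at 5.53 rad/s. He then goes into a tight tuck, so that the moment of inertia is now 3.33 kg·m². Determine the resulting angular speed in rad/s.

ω₂ ≈ 12.0 rad/s

With no external torque about the axis, L is conserved: I₁ω₁ = I₂ω₂.
ω₂ = I₁ω₁ / I₂ = (7.210)(5.53 rad/s) / (3.330) = 11.97 rad/s.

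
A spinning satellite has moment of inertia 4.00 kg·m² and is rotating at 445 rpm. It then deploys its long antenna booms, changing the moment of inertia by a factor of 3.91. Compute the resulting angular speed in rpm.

With no external torque about the axis, L is conserved: I₁ω₁ = I₂ω₂.
I₂ = 3.91 × 4.00 = 15.64 kg·m².
ω₂ = I₁ω₁ / I₂ = (4.000)(445 rpm) / (15.64) = 113.8 rpm.

ω₂ ≈ 114 rpm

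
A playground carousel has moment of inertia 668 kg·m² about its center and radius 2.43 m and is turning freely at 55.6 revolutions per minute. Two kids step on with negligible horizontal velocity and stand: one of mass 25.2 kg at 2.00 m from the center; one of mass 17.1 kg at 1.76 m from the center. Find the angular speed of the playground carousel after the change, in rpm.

The added mass arrives with no angular momentum about the center, and any external torque about the center is negligible, so the system's angular momentum is conserved.
Added inertia Σmr² = (25.2)(2.00)² + (17.1)(1.76)² = 153.8 kg·m²; I_f = 668.0 + 153.8 = 821.8 kg·m².
ω_f = I_p ω_i / I_f = (668.0)(55.6) / 821.8 = 45.20 rpm.

ω_f ≈ 45.2 rpm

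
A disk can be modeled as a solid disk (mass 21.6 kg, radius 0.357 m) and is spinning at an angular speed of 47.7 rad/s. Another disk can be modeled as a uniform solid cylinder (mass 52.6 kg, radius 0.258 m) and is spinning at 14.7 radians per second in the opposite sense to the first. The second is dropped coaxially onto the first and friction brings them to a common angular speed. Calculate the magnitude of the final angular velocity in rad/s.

|ω_f| ≈ 12.8 rad/s

The coupling torques are internal; angular momentum about the shared axis is conserved.
Moments of inertia: I_A = ½(21.6)(0.357)² = 1.376 kg·m²; I_B = ½(52.6)(0.258)² = 1.751 kg·m².
Taking A's sense as positive: L = (1.376)(47.7) − (1.751)(14.7) = 39.92 kg·m²·rad/s.
Combined I = 1.376 + 1.751 = 3.127 kg·m².
ω_f = L / I = 39.92 / 3.127 = 12.77 rad/s.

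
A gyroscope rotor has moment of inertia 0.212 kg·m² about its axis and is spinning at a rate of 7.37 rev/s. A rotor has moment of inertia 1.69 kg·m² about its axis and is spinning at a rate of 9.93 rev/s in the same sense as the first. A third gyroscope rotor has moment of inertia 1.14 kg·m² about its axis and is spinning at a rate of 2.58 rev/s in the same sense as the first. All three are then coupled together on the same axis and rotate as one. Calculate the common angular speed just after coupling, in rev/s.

|ω_f| ≈ 7.00 rev/s

No external torque acts about the common axis, so total angular momentum is conserved.
Taking A's sense as positive: L = (0.2120)(7.37) + (1.690)(9.93) + (1.140)(2.58) = 21.29 kg·m²·rev/s.
Combined I = 0.2120 + 1.690 + 1.140 = 3.042 kg·m².
ω_f = L / I = 21.29 / 3.042 = 6.997 rev/s.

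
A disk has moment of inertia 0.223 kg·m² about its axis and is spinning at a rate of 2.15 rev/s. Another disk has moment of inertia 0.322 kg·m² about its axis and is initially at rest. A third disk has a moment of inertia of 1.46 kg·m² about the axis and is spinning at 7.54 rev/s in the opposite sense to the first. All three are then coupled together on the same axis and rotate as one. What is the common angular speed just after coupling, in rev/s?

No external torque acts about the common axis, so total angular momentum is conserved.
Taking A's sense as positive: L = (0.2230)(2.15) − (1.460)(7.54) = -10.53 kg·m²·rev/s.
Combined I = 0.2230 + 0.3220 + 1.460 = 2.005 kg·m².
ω_f = L / I = -10.53 / 2.005 = -5.251 rev/s.

|ω_f| ≈ 5.25 rev/s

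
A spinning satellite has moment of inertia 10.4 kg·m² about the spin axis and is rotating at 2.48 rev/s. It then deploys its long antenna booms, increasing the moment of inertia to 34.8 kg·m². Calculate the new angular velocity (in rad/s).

Angular momentum about the spin axis is conserved since the torque about it is zero.
ω₂ = I₁ω₁ / I₂ = (10.40)(2.48 rev/s) / (34.80) = 0.7411 rev/s = 4.657 rad/s.

ω₂ ≈ 4.66 rad/s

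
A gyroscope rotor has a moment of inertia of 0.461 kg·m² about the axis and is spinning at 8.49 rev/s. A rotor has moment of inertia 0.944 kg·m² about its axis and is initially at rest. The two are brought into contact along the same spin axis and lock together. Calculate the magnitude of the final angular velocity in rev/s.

No external torque acts about the common axis, so total angular momentum is conserved.
Taking A's sense as positive: L = (0.4610)(8.49) = 3.914 kg·m²·rev/s.
Combined I = 0.4610 + 0.9440 = 1.405 kg·m².
ω_f = L / I = 3.914 / 1.405 = 2.786 rev/s.

|ω_f| ≈ 2.79 rev/s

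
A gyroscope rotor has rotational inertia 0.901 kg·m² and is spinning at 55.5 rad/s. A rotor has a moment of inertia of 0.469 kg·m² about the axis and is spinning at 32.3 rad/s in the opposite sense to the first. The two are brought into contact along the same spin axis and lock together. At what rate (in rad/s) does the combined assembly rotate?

No external torque acts about the common axis, so total angular momentum is conserved.
Taking A's sense as positive: L = (0.9010)(55.5) − (0.4690)(32.3) = 34.86 kg·m²·rad/s.
Combined I = 0.9010 + 0.4690 = 1.370 kg·m².
ω_f = L / I = 34.86 / 1.370 = 25.44 rad/s.

|ω_f| ≈ 25.4 rad/s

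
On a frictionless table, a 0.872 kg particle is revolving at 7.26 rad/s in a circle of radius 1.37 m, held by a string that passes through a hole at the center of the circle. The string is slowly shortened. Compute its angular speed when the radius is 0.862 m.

The constraining force is radial, so m r² ω about the center is conserved.
ω₂ = ω₁ (r₁/r₂)² = (7.26)(1.37/0.862)² = 18.34 rad/s.

ω₂ ≈ 18.3 rad/s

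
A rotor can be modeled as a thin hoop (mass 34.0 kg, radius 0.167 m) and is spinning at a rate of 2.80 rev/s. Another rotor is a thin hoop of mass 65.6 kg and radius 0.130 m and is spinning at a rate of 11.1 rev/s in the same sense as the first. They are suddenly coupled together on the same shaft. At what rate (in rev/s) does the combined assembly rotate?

No external torque acts about the common axis, so total angular momentum is conserved.
Moments of inertia: I_A = (34.0)(0.167)² = 0.9482 kg·m²; I_B = (65.6)(0.130)² = 1.109 kg·m².
Taking A's sense as positive: L = (0.9482)(2.80) + (1.109)(11.1) = 14.96 kg·m²·rev/s.
Combined I = 0.9482 + 1.109 = 2.057 kg·m².
ω_f = L / I = 14.96 / 2.057 = 7.274 rev/s.

|ω_f| ≈ 7.27 rev/s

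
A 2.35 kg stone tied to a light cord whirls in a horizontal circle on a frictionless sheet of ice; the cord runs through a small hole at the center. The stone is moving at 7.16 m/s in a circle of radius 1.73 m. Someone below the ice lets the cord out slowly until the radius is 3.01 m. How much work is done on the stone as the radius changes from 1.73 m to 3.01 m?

Central (radial) force ⇒ zero torque about the center ⇒ m v r is constant.
v₂ = v₁ r₁ / r₂ = (7.16)(1.73) / (3.01) = 4.115 m/s.
W = ΔKE = ½m(v₂² − v₁²) = -40.34 J.

W ≈ -40.3 J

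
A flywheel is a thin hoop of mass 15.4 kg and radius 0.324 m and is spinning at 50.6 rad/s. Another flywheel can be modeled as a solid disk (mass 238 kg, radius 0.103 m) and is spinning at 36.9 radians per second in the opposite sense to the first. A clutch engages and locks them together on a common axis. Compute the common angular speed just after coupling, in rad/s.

|ω_f| ≈ 12.2 rad/s

The coupling torques are internal; angular momentum about the shared axis is conserved.
Moments of inertia: I_A = (15.4)(0.324)² = 1.617 kg·m²; I_B = ½(238)(0.103)² = 1.262 kg·m².
Taking A's sense as positive: L = (1.617)(50.6) − (1.262)(36.9) = 35.22 kg·m²·rad/s.
Combined I = 1.617 + 1.262 = 2.879 kg·m².
ω_f = L / I = 35.22 / 2.879 = 12.23 rad/s.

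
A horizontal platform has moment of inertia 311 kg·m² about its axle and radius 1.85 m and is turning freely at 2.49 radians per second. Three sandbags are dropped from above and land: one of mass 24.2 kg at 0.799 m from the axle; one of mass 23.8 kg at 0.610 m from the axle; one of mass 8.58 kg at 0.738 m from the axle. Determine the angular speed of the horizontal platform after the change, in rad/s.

No external torque acts about the axle; L_before = L_after.
Added inertia Σmr² = (24.2)(0.799)² + (23.8)(0.610)² + (8.58)(0.738)² = 28.98 kg·m²; I_f = 311.0 + 28.98 = 340.0 kg·m².
ω_f = I_p ω_i / I_f = (311.0)(2.49) / 340.0 = 2.278 rad/s.

ω_f ≈ 2.28 rad/s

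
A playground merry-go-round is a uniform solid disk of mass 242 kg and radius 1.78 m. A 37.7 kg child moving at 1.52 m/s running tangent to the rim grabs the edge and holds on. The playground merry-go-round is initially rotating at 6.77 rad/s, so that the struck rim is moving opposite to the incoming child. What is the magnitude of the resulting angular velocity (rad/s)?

|ω_f| ≈ 4.96 rad/s

About the axle the impulsive forces during the collision are internal, so angular momentum about that axis is conserved.
I_p = ½(242)(1.78)² = 383.4 kg·m². Taking the sense of the child's angular momentum as positive, L_{child} = m v R = (37.7)(1.52)(1.78) = 102.0 kg·m²/s.
L_i = −I_p ω_p + m v R = −(383.4)(6.77) + 102.0 = -2493 kg·m²/s.
After sticking, I_f = I_p + m R² = 383.4 + (37.7)(1.78)² = 502.8 kg·m².
ω_f = L_i / I_f = -2493 / 502.8 = -4.959 rad/s.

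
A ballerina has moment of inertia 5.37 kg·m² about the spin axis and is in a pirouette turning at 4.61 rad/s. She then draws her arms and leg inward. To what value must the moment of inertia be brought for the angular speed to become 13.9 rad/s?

I₂ ≈ 1.78 kg·m²

Angular momentum about the spin axis is conserved since the torque about it is zero.
I₂ = I₁ω₁ / ω₂ = (5.37)(4.61) / (13.9) = 1.781 kg·m².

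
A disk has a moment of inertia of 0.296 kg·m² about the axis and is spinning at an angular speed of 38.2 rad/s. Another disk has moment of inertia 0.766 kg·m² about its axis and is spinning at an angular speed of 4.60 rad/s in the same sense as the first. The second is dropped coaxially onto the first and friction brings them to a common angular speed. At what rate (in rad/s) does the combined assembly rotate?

|ω_f| ≈ 14.0 rad/s

No external torque acts about the common axis, so total angular momentum is conserved.
Taking A's sense as positive: L = (0.2960)(38.2) + (0.7660)(4.60) = 14.83 kg·m²·rad/s.
Combined I = 0.2960 + 0.7660 = 1.062 kg·m².
ω_f = L / I = 14.83 / 1.062 = 13.96 rad/s.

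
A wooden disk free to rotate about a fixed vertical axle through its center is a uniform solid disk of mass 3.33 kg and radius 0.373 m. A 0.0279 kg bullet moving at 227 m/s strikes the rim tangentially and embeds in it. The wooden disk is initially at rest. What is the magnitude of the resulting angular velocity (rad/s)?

About the axle the impulsive forces during the collision are internal, so angular momentum about that axis is conserved.
I_p = ½(3.33)(0.373)² = 0.2316 kg·m². Taking the sense of the bullet's angular momentum as positive, L_{bullet} = m v R = (0.0279)(227)(0.373) = 2.362 kg·m²/s.
L_i = 0 + 2.362 = 2.362 kg·m²/s.
After sticking, I_f = I_p + m R² = 0.2316 + (0.0279)(0.373)² = 0.2355 kg·m².
ω_f = L_i / I_f = 2.362 / 0.2355 = 10.03 rad/s.

|ω_f| ≈ 10.0 rad/s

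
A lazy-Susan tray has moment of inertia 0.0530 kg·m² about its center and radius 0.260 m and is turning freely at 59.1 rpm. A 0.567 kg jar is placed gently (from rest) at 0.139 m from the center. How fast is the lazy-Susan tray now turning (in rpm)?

ω_f ≈ 49.0 rpm

The added mass arrives with no angular momentum about the center, and any external torque about the center is negligible, so the system's angular momentum is conserved.
Added inertia Σmr² = (0.567)(0.139)² = 0.01096 kg·m²; I_f = 0.05300 + 0.01096 = 0.06396 kg·m².
ω_f = I_p ω_i / I_f = (0.05300)(59.1) / 0.06396 = 48.98 rpm.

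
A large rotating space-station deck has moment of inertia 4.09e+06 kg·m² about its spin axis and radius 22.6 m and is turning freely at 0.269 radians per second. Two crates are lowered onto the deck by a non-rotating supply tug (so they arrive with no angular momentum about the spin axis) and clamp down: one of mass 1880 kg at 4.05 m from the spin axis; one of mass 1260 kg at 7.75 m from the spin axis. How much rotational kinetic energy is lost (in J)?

No external torque acts about the spin axis; L_before = L_after.
Added inertia Σmr² = (1880)(4.05)² + (1260)(7.75)² = 1.065e+05 kg·m²; I_f = 4.090e+06 + 1.065e+05 = 4.197e+06 kg·m².
ω_f = I_p ω_i / I_f = (4.090e+06)(0.269) / 4.197e+06 = 0.2622 rad/s.
KE_i = ½(4.090e+06)(0.2690 rad/s)² = 1.480e+05 J; KE_f = ½(4.197e+06)(0.2622)² = 1.442e+05 J.

energy lost ≈ 3760 J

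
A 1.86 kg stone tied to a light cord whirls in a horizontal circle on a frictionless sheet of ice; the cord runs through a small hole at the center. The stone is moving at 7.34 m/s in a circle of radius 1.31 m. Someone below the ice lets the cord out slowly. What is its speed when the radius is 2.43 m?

v₂ ≈ 3.96 m/s

Central (radial) force ⇒ zero torque about the center ⇒ m v r is constant.
v₂ = v₁ r₁ / r₂ = (7.34)(1.31) / (2.43) = 3.957 m/s.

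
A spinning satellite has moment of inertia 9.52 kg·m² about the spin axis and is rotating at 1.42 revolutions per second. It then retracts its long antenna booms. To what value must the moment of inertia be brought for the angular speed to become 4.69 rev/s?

I₂ ≈ 2.88 kg·m²

Angular momentum about the spin axis is conserved since the torque about it is zero.
I₂ = I₁ω₁ / ω₂ = (9.52)(1.42) / (4.69) = 2.882 kg·m².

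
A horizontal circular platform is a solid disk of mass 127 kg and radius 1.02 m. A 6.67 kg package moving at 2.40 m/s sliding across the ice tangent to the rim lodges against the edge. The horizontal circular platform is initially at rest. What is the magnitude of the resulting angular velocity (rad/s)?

|ω_f| ≈ 0.224 rad/s

About the central axle the impulsive forces during the collision are internal, so angular momentum about that axis is conserved.
I_p = ½(127)(1.02)² = 66.07 kg·m². Taking the sense of the package's angular momentum as positive, L_{package} = m v R = (6.67)(2.40)(1.02) = 16.33 kg·m²/s.
L_i = 0 + 16.33 = 16.33 kg·m²/s.
After sticking, I_f = I_p + m R² = 66.07 + (6.67)(1.02)² = 73.00 kg·m².
ω_f = L_i / I_f = 16.33 / 73.00 = 0.2237 rad/s.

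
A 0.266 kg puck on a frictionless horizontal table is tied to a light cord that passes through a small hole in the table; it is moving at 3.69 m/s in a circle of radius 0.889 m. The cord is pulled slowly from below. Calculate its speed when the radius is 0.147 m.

v₂ ≈ 22.3 m/s

Central (radial) force ⇒ zero torque about the center ⇒ m v r is constant.
v₂ = v₁ r₁ / r₂ = (3.69)(0.889) / (0.147) = 22.32 m/s.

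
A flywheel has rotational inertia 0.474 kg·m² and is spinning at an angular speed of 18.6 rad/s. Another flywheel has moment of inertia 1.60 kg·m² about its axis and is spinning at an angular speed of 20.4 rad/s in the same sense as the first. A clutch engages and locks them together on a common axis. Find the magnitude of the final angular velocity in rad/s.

|ω_f| ≈ 20.0 rad/s

The coupling torques are internal; angular momentum about the shared axis is conserved.
Taking A's sense as positive: L = (0.4740)(18.6) + (1.600)(20.4) = 41.46 kg·m²·rad/s.
Combined I = 0.4740 + 1.600 = 2.074 kg·m².
ω_f = L / I = 41.46 / 2.074 = 19.99 rad/s.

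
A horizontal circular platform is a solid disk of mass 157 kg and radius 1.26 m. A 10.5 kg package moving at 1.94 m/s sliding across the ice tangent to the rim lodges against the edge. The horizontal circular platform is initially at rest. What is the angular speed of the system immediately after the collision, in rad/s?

About the central axle the impulsive forces during the collision are internal, so angular momentum about that axis is conserved.
I_p = ½(157)(1.26)² = 124.6 kg·m². Taking the sense of the package's angular momentum as positive, L_{package} = m v R = (10.5)(1.94)(1.26) = 25.67 kg·m²/s.
L_i = 0 + 25.67 = 25.67 kg·m²/s.
After sticking, I_f = I_p + m R² = 124.6 + (10.5)(1.26)² = 141.3 kg·m².
ω_f = L_i / I_f = 25.67 / 141.3 = 0.1816 rad/s.

|ω_f| ≈ 0.182 rad/s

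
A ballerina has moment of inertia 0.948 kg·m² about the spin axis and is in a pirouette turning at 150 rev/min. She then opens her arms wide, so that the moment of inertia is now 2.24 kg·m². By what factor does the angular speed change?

Angular momentum about the spin axis is conserved since the torque about it is zero.
ω₂/ω₁ = I₁/I₂ = 0.9480 / 2.240 = 0.4232.

ω₂/ω₁ ≈ 0.423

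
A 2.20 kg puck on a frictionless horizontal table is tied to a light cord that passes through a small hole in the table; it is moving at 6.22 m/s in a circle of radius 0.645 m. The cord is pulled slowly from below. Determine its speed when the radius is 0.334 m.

v₂ ≈ 12.0 m/s

Central (radial) force ⇒ zero torque about the center ⇒ m v r is constant.
v₂ = v₁ r₁ / r₂ = (6.22)(0.645) / (0.334) = 12.01 m/s.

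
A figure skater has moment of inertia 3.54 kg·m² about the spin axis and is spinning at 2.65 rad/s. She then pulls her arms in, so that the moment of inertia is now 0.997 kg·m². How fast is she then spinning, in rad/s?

ω₂ ≈ 9.41 rad/s

Angular momentum about the spin axis is conserved since the torque about it is zero.
ω₂ = I₁ω₁ / I₂ = (3.540)(2.65 rad/s) / (0.9970) = 9.409 rad/s.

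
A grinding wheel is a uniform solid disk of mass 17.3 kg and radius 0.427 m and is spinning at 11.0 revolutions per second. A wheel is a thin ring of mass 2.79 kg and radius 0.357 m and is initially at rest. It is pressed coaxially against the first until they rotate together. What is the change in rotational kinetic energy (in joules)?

No external torque acts about the common axis, so total angular momentum is conserved.
Moments of inertia: I_A = ½(17.3)(0.427)² = 1.577 kg·m²; I_B = (2.79)(0.357)² = 0.3556 kg·m².
Taking A's sense as positive: L = (1.577)(11.0) = 17.35 kg·m²·rev/s.
Combined I = 1.577 + 0.3556 = 1.933 kg·m².
ω_f = L / I = 17.35 / 1.933 = 8.976 rev/s.
KE_i = ½ΣIω² = 3767 J; KE_f = ½(1.933)(56.40)² = 3074 J.

ΔKE ≈ -693 J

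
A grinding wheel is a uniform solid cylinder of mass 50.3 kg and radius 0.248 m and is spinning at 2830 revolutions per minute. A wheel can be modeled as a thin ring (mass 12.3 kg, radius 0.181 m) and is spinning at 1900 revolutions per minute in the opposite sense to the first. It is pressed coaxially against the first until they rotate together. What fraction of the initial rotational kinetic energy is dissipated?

fraction ≈ 0.517

No external torque acts about the common axis, so total angular momentum is conserved.
Moments of inertia: I_A = ½(50.3)(0.248)² = 1.547 kg·m²; I_B = (12.3)(0.181)² = 0.4030 kg·m².
Taking A's sense as positive: L = (1.547)(2830) − (0.4030)(1900) = 3612 kg·m²·rpm.
Combined I = 1.547 + 0.4030 = 1.950 kg·m².
ω_f = L / I = 3612 / 1.950 = 1852 rpm.
KE_i = ½ΣIω² = 75900 J; KE_f = ½(1.950)(194.0)² = 36690 J.
Fraction dissipated = (KE_i − KE_f)/KE_i = 0.5167.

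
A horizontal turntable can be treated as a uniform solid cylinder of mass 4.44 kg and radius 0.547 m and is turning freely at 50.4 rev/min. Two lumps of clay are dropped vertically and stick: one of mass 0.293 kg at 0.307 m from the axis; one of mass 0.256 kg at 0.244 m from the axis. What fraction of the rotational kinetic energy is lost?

The added mass arrives with no angular momentum about the axis, and any external torque about the axis is negligible, so the system's angular momentum is conserved.
I_p = ½(4.44)(0.547)² = 0.6642 kg·m².
Added inertia Σmr² = (0.293)(0.307)² + (0.256)(0.244)² = 0.04286 kg·m²; I_f = 0.6642 + 0.04286 = 0.7071 kg·m².
ω_f = I_p ω_i / I_f = (0.6642)(50.4) / 0.7071 = 47.35 rpm.
KE_i = ½(0.6642)(5.278 rad/s)² = 9.252 J; KE_f = ½(0.7071)(4.958)² = 8.691 J.
Fraction lost = 0.06061.

fraction ≈ 0.0606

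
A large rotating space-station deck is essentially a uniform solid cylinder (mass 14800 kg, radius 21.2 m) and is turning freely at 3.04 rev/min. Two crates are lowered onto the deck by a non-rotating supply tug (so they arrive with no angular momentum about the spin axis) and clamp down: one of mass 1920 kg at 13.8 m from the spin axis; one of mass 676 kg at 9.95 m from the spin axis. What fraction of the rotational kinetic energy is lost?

The added mass arrives with no angular momentum about the spin axis, and any external torque about the spin axis is negligible, so the system's angular momentum is conserved.
I_p = ½(14800)(21.2)² = 3.326e+06 kg·m².
Added inertia Σmr² = (1920)(13.8)² + (676)(9.95)² = 4.326e+05 kg·m²; I_f = 3.326e+06 + 4.326e+05 = 3.758e+06 kg·m².
ω_f = I_p ω_i / I_f = (3.326e+06)(3.04) / 3.758e+06 = 2.690 rpm.
KE_i = ½(3.326e+06)(0.3183 rad/s)² = 1.685e+05 J; KE_f = ½(3.758e+06)(0.2817)² = 1.491e+05 J.
Fraction lost = 0.1151.

fraction ≈ 0.115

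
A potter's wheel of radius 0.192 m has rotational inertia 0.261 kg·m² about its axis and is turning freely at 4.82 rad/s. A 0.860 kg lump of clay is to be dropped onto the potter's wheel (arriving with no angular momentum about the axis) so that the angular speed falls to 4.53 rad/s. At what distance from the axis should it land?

r ≈ 0.139 m

No external torque acts about the axis; L_before = L_after.
I_p ω_i = (I_p + m r²) ω_f ⇒ m r² = I_p(ω_i/ω_f − 1) = 0.2610(4.82/4.53 − 1) = 0.01671 kg·m².
r = √(0.01671/0.860) = 0.1394 m.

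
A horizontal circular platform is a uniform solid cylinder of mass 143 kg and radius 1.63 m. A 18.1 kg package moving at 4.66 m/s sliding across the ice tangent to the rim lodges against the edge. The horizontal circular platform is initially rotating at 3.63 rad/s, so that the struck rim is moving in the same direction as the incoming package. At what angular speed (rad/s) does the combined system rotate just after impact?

The axle reaction passes through the central axle and exerts no torque about it; angular momentum about the central axle is conserved through the impact.
I_p = ½(143)(1.63)² = 190.0 kg·m². Taking the sense of the package's angular momentum as positive, L_{package} = m v R = (18.1)(4.66)(1.63) = 137.5 kg·m²/s.
L_i = +I_p ω_p + m v R = +(190.0)(3.63) + 137.5 = 827.1 kg·m²/s.
After sticking, I_f = I_p + m R² = 190.0 + (18.1)(1.63)² = 238.1 kg·m².
ω_f = L_i / I_f = 827.1 / 238.1 = 3.474 rad/s.

|ω_f| ≈ 3.47 rad/s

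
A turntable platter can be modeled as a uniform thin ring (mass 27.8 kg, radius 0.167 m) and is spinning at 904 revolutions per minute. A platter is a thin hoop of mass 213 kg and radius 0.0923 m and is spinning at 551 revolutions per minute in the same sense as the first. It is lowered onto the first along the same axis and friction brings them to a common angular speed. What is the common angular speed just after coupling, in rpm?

|ω_f| ≈ 657 rpm

No external torque acts about the common axis, so total angular momentum is conserved.
Moments of inertia: I_A = (27.8)(0.167)² = 0.7753 kg·m²; I_B = (213)(0.0923)² = 1.815 kg·m².
Taking A's sense as positive: L = (0.7753)(904) + (1.815)(551) = 1701 kg·m²·rpm.
Combined I = 0.7753 + 1.815 = 2.590 kg·m².
ω_f = L / I = 1701 / 2.590 = 656.7 rpm.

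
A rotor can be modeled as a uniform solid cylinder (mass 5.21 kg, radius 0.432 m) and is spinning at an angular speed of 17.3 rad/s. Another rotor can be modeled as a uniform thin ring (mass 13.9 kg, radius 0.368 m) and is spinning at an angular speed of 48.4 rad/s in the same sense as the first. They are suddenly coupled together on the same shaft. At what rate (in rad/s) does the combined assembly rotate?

|ω_f| ≈ 42.0 rad/s

No external torque acts about the common axis, so total angular momentum is conserved.
Moments of inertia: I_A = ½(5.21)(0.432)² = 0.4862 kg·m²; I_B = (13.9)(0.368)² = 1.882 kg·m².
Taking A's sense as positive: L = (0.4862)(17.3) + (1.882)(48.4) = 99.52 kg·m²·rad/s.
Combined I = 0.4862 + 1.882 = 2.369 kg·m².
ω_f = L / I = 99.52 / 2.369 = 42.02 rad/s.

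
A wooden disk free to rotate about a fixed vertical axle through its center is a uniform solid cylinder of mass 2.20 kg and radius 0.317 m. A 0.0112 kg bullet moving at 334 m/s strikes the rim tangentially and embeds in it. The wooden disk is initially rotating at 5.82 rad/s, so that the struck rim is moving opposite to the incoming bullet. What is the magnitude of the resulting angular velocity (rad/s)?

About the axle the impulsive forces during the collision are internal, so angular momentum about that axis is conserved.
I_p = ½(2.20)(0.317)² = 0.1105 kg·m². Taking the sense of the bullet's angular momentum as positive, L_{bullet} = m v R = (0.0112)(334)(0.317) = 1.186 kg·m²/s.
L_i = −I_p ω_p + m v R = −(0.1105)(5.82) + 1.186 = 0.5425 kg·m²/s.
After sticking, I_f = I_p + m R² = 0.1105 + (0.0112)(0.317)² = 0.1117 kg·m².
ω_f = L_i / I_f = 0.5425 / 0.1117 = 4.858 rad/s.

|ω_f| ≈ 4.86 rad/s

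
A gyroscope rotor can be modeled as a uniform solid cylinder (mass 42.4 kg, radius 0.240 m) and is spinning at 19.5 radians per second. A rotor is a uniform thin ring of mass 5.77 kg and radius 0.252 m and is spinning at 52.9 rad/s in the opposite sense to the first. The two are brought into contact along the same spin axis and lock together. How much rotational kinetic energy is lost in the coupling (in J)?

The coupling torques are internal; angular momentum about the shared axis is conserved.
Moments of inertia: I_A = ½(42.4)(0.240)² = 1.221 kg·m²; I_B = (5.77)(0.252)² = 0.3664 kg·m².
Taking A's sense as positive: L = (1.221)(19.5) − (0.3664)(52.9) = 4.428 kg·m²·rad/s.
Combined I = 1.221 + 0.3664 = 1.588 kg·m².
ω_f = L / I = 4.428 / 1.588 = 2.789 rad/s.
KE_i = ½ΣIω² = 744.9 J; KE_f = ½(1.588)(2.789)² = 6.176 J.

ΔKE lost ≈ 739 J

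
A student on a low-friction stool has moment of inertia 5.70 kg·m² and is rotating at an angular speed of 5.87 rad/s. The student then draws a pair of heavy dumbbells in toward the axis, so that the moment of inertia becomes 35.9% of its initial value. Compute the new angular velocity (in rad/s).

No external torque acts about the spin axis, so angular momentum is conserved.
I₂ = 0.359 × 5.70 = 2.046 kg·m².
ω₂ = I₁ω₁ / I₂ = (5.700)(5.87 rad/s) / (2.046) = 16.35 rad/s.

ω₂ ≈ 16.4 rad/s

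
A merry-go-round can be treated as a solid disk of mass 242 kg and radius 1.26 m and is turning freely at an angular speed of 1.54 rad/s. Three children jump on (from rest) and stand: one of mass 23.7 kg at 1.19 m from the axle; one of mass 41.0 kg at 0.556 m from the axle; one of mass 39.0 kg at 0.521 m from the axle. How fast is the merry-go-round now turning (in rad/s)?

No external torque acts about the axle; L_before = L_after.
I_p = ½(242)(1.26)² = 192.1 kg·m².
Added inertia Σmr² = (23.7)(1.19)² + (41.0)(0.556)² + (39.0)(0.521)² = 56.82 kg·m²; I_f = 192.1 + 56.82 = 248.9 kg·m².
ω_f = I_p ω_i / I_f = (192.1)(1.54) / 248.9 = 1.188 rad/s.

ω_f ≈ 1.19 rad/s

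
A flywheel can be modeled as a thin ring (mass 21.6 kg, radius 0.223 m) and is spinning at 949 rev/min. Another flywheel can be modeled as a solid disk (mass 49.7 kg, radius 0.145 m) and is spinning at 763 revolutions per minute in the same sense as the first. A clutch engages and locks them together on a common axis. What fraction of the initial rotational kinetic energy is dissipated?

fraction ≈ 0.00956

The coupling torques are internal; angular momentum about the shared axis is conserved.
Moments of inertia: I_A = (21.6)(0.223)² = 1.074 kg·m²; I_B = ½(49.7)(0.145)² = 0.5225 kg·m².
Taking A's sense as positive: L = (1.074)(949) + (0.5225)(763) = 1418 kg·m²·rpm.
Combined I = 1.074 + 0.5225 = 1.597 kg·m².
ω_f = L / I = 1418 / 1.597 = 888.1 rpm.
KE_i = ½ΣIω² = 6972 J; KE_f = ½(1.597)(93.01)² = 6905 J.
Fraction dissipated = (KE_i − KE_f)/KE_i = 0.009564.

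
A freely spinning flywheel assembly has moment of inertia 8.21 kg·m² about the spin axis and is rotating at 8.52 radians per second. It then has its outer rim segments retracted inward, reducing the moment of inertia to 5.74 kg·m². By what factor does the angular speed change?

With no external torque about the axis, L is conserved: I₁ω₁ = I₂ω₂.
ω₂/ω₁ = I₁/I₂ = 8.210 / 5.740 = 1.430.

ω₂/ω₁ ≈ 1.43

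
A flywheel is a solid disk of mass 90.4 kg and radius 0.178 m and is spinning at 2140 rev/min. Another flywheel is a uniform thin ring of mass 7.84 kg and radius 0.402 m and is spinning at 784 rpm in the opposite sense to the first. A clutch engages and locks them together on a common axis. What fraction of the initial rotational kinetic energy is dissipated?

The coupling torques are internal; angular momentum about the shared axis is conserved.
Moments of inertia: I_A = ½(90.4)(0.178)² = 1.432 kg·m²; I_B = (7.84)(0.402)² = 1.267 kg·m².
Taking A's sense as positive: L = (1.432)(2140) − (1.267)(784) = 2071 kg·m²·rpm.
Combined I = 1.432 + 1.267 = 2.699 kg·m².
ω_f = L / I = 2071 / 2.699 = 767.5 rpm.
KE_i = ½ΣIω² = 40230 J; KE_f = ½(2.699)(80.37)² = 8717 J.
Fraction dissipated = (KE_i − KE_f)/KE_i = 0.7833.

fraction ≈ 0.783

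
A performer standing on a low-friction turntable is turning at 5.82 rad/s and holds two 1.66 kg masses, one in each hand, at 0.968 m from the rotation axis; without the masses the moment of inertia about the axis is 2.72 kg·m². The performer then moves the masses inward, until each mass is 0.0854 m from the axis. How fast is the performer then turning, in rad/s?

ω₂ ≈ 12.4 rad/s

No external torque acts about the spin axis, so angular momentum is conserved.
I₁ = 2.72 + 2(1.66)(0.968)² = 5.831 kg·m²; I₂ = 2.72 + 2(1.66)(0.0854)² = 2.744 kg·m².
ω₂ = I₁ω₁ / I₂ = (5.831)(5.82 rad/s) / (2.744) = 12.37 rad/s.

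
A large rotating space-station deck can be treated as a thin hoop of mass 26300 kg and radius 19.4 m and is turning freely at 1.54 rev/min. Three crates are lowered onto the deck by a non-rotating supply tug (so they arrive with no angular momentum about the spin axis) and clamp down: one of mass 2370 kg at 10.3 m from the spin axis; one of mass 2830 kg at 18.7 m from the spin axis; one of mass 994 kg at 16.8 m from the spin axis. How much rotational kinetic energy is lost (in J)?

energy lost ≈ 17200 J

The added mass arrives with no angular momentum about the spin axis, and any external torque about the spin axis is negligible, so the system's angular momentum is conserved.
I_p = (26300)(19.4)² = 9.898e+06 kg·m².
Added inertia Σmr² = (2370)(10.3)² + (2830)(18.7)² + (994)(16.8)² = 1.522e+06 kg·m²; I_f = 9.898e+06 + 1.522e+06 = 1.142e+07 kg·m².
ω_f = I_p ω_i / I_f = (9.898e+06)(1.54) / 1.142e+07 = 1.335 rpm.
KE_i = ½(9.898e+06)(0.1613 rad/s)² = 1.287e+05 J; KE_f = ½(1.142e+07)(0.1398)² = 1.116e+05 J.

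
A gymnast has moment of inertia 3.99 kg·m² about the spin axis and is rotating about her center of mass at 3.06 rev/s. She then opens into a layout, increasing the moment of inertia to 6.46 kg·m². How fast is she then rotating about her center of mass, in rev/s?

ω₂ ≈ 1.89 rev/s

No external torque acts about the spin axis, so angular momentum is conserved.
ω₂ = I₁ω₁ / I₂ = (3.990)(3.06 rev/s) / (6.460) = 1.890 rev/s.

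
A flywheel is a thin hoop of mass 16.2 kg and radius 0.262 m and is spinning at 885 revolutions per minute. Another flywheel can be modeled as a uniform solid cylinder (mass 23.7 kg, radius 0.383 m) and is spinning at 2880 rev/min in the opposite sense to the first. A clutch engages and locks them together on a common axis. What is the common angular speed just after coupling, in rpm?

|ω_f| ≈ 1410 rpm

No external torque acts about the common axis, so total angular momentum is conserved.
Moments of inertia: I_A = (16.2)(0.262)² = 1.112 kg·m²; I_B = ½(23.7)(0.383)² = 1.738 kg·m².
Taking A's sense as positive: L = (1.112)(885) − (1.738)(2880) = -4022 kg·m²·rpm.
Combined I = 1.112 + 1.738 = 2.850 kg·m².
ω_f = L / I = -4022 / 2.850 = -1411 rpm.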